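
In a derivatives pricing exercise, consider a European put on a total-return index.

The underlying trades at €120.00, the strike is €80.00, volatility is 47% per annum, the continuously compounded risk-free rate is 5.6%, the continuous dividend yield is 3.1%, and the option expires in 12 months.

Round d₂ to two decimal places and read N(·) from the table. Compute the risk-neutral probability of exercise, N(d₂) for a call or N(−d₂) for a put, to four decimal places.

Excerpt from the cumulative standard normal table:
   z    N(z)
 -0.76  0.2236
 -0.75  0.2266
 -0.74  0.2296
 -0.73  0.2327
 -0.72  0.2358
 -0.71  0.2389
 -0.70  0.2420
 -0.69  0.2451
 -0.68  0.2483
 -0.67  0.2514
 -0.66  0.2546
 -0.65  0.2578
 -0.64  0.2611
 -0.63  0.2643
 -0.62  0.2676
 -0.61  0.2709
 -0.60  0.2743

0.2483

σ√T = 0.47·√1 = 0.4700
d₁ = [ln(120/80) + (0.056 − 0.031 + 0.47²/2)·1] / 0.4700 = [0.4055 + 0.1354] / 0.4700 = 1.1509 → 1.15
d₂ = d₁ − σ√T = 1.1509 − 0.4700 = 0.6809 → 0.68
Risk-neutral Pr[S_T < K] = N(−d₂) = N(-0.68) = 0.2483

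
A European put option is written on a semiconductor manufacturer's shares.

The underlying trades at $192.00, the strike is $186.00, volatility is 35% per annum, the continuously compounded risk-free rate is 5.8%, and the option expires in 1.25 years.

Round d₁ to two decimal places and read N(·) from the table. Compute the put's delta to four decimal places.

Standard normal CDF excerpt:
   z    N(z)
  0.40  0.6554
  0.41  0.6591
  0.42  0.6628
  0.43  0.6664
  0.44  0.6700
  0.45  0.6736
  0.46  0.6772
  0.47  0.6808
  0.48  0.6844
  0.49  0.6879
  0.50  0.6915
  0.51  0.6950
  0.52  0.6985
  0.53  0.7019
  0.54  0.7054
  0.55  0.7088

-0.3228

σ√T = 0.35 × 1.1180 = 0.3913
ln(S/K) + (r + σ²/2)T = ln(192/186) + (0.058 + 0.35²/2)·1.25 = 0.0317 + 0.1491 = 0.1808
d₁ = 0.1808 / 0.3913 = 0.4621 which rounds to 0.46
N(d₁) = N(0.46) = 0.6772
Δ_put = N(d₁) − 1 = 0.6772 − 1 = -0.3228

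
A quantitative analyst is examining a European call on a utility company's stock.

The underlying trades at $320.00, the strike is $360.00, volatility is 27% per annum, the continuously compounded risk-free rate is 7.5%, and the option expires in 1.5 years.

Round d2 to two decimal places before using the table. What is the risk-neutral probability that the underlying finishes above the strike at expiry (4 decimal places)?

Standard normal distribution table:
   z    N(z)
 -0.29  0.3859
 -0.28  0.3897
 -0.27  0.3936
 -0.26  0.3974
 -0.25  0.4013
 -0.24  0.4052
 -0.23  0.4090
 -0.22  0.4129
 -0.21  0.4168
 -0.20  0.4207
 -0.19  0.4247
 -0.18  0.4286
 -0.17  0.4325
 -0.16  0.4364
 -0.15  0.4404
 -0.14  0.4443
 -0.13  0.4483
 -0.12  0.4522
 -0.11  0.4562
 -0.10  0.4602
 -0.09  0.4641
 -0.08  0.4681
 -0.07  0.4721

0.4286

T = 1.5;  σ√T = 0.3307
d₁ = [ln(320/360) + (0.075 + ½·0.27²)·1.5] / (σ√T) = (-0.1178 + 0.1672) / 0.3307 = 0.1494 ≈ 0.15
d₂ = 0.1494 − 0.3307 = -0.1813 ≈ -0.18
Risk-neutral Pr[S_T > K] = N(d₂) = N(-0.18) = 0.4286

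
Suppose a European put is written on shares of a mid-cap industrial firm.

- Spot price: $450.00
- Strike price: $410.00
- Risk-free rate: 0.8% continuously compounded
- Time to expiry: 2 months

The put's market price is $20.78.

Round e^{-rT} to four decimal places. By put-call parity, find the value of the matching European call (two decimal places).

exp(−rT) = exp(−0.008·0.1667) = 0.9987
Put-call parity: C − P = S − K·e^(−rT) = 450 − 410·0.9987 = 450 − 409.4670 = 40.5330
C = P + (C − P) = 20.78 + (40.5330) = 61.3130

$61.31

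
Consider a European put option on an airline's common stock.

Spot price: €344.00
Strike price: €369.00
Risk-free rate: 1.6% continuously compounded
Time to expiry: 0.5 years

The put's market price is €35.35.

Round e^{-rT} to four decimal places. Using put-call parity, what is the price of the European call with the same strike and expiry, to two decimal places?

e^(−rT) = e^(−0.016·0.5) = 0.9920
Put-call parity: C − P = S − K·e^(−rT) = 344 − 369·0.9920 = 344 − 366.0480 = -22.0480
C = P + (C − P) = 35.35 + (-22.0480) = 13.3020

€13.30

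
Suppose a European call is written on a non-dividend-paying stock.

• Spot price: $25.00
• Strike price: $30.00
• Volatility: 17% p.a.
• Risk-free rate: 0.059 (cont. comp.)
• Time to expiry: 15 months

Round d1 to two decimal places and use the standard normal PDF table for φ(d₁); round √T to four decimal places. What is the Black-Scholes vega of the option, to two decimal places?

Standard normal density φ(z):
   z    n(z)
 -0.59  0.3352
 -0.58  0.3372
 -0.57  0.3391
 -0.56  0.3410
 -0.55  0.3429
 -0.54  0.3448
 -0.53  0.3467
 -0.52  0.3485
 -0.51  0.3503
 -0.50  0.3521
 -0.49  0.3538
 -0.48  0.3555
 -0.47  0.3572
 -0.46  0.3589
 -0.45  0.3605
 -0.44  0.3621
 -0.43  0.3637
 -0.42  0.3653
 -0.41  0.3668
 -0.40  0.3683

σ√T = 0.17·√1.25 = 0.1901
d₁ = [ln(25/30) + (0.059 + 0.17²/2)·1.25] / 0.1901 = [-0.1823 + 0.0918] / 0.1901 = -0.4762 ≈ -0.48
√T = √1.25 = 1.1180
φ(d₁) = φ(-0.48) = 0.3555
vega = S·φ(d₁)·√T = 25·0.3555·1.1180 = 9.9362

9.94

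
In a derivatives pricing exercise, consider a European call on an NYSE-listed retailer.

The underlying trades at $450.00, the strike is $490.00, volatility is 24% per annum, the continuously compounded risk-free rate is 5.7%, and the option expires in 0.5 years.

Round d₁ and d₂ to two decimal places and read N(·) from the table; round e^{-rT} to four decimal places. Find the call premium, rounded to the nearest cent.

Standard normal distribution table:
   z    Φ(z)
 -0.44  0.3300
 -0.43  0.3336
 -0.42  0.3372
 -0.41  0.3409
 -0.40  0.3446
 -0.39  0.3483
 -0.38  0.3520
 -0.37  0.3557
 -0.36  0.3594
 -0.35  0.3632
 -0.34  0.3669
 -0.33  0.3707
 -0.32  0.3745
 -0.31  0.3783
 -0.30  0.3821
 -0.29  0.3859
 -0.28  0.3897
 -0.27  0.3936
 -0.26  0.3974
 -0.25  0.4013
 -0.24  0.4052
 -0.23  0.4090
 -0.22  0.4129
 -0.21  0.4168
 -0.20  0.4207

$20.00

σ√T = 0.24·√0.5 = 0.1697
d₁ = [ln(450/490) + (0.057 + 0.24²/2)·0.5] / 0.1697 = [-0.0852 + 0.0429] / 0.1697 = -0.2490 ≈ -0.25
d₂ = d₁ − σ√T = -0.2490 − 0.1697 = -0.4187 ≈ -0.42
e^(−rT) = e^(−0.057·0.5) = 0.9719
N(d₁) = N(-0.25) = 0.4013;  N(d₂) = N(-0.42) = 0.3372
C = 450·0.4013 − 490·0.9719·0.3372 = 180.5850 − 160.5851 = 19.9999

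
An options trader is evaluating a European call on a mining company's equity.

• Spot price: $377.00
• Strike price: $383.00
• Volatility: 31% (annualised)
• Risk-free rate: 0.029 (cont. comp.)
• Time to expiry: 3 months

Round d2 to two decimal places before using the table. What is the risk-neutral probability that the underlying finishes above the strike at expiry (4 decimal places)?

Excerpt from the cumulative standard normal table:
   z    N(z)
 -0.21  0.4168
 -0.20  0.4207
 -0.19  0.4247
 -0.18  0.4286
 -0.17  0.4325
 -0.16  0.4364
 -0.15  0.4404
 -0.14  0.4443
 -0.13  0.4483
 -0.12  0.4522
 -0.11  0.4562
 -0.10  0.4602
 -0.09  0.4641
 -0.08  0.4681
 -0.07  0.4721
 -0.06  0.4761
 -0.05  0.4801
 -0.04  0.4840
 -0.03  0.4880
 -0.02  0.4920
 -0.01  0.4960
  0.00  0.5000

σ√T = 0.31·√0.25 = 0.1550
d₁ = [ln(377/383) + (0.029 + 0.31²/2)·0.25] / 0.1550 = [-0.0158 + 0.0193] / 0.1550 = 0.0224 ≈ 0.02
d₂ = d₁ − σ√T = 0.0224 − 0.1550 = -0.1326 ≈ -0.13
Pr(exercise) under Q = N(d₂) = 0.4483

0.4483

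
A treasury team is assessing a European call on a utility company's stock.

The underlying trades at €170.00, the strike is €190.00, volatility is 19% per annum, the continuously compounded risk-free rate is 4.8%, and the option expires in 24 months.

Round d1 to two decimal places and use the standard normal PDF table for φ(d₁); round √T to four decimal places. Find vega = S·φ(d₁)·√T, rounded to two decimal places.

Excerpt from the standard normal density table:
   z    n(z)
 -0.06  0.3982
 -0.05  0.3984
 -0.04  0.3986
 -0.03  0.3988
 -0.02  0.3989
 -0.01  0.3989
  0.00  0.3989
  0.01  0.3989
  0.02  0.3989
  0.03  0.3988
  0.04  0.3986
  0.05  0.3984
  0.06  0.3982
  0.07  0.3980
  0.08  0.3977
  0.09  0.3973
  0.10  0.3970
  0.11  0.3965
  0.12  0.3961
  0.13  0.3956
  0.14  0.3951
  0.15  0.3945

T = 2;  σ√T = 0.2687
d₁ = [ln(170/190) + (0.048 + ½·0.19²)·2] / (σ√T) = (-0.1112 + 0.1321) / 0.2687 = 0.0777 ≈ 0.08
√T = √2 = 1.4142
φ(d₁) = φ(0.08) = 0.3977
vega = S·φ(d₁)·√T = 170·0.3977·1.4142 = 95.6126
(Call and put vega coincide under Black-Scholes.)

95.61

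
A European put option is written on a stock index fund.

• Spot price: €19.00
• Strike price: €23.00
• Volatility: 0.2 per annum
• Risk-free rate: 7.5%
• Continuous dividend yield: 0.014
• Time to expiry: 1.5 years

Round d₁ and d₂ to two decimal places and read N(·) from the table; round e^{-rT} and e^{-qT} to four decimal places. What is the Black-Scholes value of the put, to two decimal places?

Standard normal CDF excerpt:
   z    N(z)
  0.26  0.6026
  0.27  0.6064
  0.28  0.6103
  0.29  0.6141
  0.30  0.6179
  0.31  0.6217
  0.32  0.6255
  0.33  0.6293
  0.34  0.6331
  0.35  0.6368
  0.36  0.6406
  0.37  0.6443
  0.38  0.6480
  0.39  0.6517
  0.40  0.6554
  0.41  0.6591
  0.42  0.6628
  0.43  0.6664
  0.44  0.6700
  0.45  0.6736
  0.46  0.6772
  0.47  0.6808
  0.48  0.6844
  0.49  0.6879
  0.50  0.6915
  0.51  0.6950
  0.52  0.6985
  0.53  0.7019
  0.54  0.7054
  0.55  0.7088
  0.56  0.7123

T = 1.5;  σ√T = 0.2449
d₁ = [ln(19/23) + (0.075 − 0.014 + ½·0.2²)·1.5] / (σ√T) = (-0.1911 + 0.1215) / 0.2449 = -0.2840 ⇒ -0.28
d₂ = -0.2840 − 0.2449 = -0.5289 ⇒ -0.53
exp(−qT) = exp(−0.014·1.5) = 0.9792;  exp(−rT) = exp(−0.075·1.5) = 0.8936
N(−d₂) = N(0.53) = 0.7019;  N(−d₁) = N(0.28) = 0.6103
P = 23·0.8936·0.7019 − 19·0.9792·0.6103 = 14.4260 − 11.3545 = 3.0715

€3.07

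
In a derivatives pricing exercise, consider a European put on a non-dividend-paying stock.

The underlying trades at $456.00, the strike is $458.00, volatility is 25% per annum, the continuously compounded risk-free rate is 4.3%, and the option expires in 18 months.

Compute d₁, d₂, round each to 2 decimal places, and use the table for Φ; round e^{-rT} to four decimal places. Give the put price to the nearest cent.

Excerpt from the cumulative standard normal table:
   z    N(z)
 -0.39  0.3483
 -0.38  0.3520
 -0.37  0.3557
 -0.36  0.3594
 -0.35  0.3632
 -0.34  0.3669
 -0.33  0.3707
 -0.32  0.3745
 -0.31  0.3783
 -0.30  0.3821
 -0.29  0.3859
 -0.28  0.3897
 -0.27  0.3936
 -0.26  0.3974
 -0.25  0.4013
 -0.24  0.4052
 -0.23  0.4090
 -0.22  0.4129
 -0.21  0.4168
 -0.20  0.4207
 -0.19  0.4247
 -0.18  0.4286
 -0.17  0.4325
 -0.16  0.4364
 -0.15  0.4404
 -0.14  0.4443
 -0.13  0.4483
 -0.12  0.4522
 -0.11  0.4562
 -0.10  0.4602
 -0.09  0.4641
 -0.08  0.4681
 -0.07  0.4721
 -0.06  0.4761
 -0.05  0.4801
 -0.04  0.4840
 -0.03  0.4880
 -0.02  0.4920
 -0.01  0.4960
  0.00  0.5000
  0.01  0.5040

$42.20

T = 1.5;  σ√T = 0.3062
ln(S/K) + (r + σ²/2)T = ln(456/458) + (0.043 + 0.25²/2)·1.5 = -0.0044 + 0.1114 = 0.1070
d₁ = 0.1070 / 0.3062 = 0.3495 which rounds to 0.35
d₂ = d₁ − σ√T = 0.3495 − 0.3062 = 0.0433 which rounds to 0.04
e^(−rT) = e^(−0.043·1.5) = 0.9375
N(−d₂) = N(-0.04) = 0.4840;  N(−d₁) = N(-0.35) = 0.3632
P = 458·0.9375·0.4840 − 456·0.3632 = 207.8175 − 165.6192 = 42.1983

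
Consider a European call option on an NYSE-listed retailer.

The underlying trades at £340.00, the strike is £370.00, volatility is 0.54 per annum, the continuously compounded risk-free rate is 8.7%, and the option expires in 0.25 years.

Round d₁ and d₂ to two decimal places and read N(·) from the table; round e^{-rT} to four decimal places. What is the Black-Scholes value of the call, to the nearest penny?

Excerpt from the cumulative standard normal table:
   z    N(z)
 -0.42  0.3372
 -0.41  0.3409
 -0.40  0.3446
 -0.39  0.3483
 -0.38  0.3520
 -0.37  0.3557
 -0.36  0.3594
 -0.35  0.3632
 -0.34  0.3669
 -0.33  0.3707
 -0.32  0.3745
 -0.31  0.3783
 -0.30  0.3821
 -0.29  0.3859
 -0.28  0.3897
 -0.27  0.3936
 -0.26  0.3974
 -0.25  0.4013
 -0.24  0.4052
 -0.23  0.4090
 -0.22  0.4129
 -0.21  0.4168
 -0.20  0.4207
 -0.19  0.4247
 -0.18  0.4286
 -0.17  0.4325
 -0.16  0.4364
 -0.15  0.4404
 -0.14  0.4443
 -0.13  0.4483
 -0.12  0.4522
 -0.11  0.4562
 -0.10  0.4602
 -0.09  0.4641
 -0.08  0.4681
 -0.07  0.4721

T = 0.25;  σ√T = 0.2700
d₁ = [ln(340/370) + (0.087 + 0.54²/2)·0.25] / 0.2700 = [-0.0846 + 0.0582] / 0.2700 = -0.0976 ⇒ -0.10
d₂ = d₁ − σ√T = -0.0976 − 0.2700 = -0.3676 ⇒ -0.37
e^(−rT) = e^(−0.087·0.25) = 0.9785
N(d₁) = N(-0.10) = 0.4602;  N(d₂) = N(-0.37) = 0.3557
C = 340·0.4602 − 370·0.9785·0.3557 = 156.4680 − 128.7794 = 27.6886

£27.69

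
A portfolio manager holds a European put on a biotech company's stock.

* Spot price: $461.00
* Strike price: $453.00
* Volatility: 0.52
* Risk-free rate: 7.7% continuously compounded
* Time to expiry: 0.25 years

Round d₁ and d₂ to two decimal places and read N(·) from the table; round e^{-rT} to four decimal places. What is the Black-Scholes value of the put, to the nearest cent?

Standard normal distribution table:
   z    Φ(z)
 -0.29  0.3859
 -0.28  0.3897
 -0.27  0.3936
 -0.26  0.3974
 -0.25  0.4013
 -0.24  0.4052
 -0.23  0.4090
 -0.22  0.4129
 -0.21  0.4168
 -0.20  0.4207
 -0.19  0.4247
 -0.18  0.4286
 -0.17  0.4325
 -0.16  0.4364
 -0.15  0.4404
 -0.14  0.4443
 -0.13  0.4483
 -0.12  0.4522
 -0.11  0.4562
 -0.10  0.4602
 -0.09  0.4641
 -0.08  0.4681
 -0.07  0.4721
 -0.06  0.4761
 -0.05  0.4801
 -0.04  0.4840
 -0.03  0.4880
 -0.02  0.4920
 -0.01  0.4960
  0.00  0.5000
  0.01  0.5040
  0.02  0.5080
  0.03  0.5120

$38.95

σ√T = 0.52 × 0.5000 = 0.2600
ln(S/K) + (r + σ²/2)T = ln(461/453) + (0.077 + 0.52²/2)·0.25 = 0.0175 + 0.0530 = 0.0706
d₁ = 0.0706 / 0.2600 = 0.2714 ⇒ 0.27
d₂ = d₁ − σ√T = 0.2714 − 0.2600 = 0.0114 ⇒ 0.01
exp(−rT) = exp(−0.077·0.25) = 0.9809
P = 453·0.9809·N(-0.01) − 461·N(-0.27) = 453·0.9809·0.4960 − 461·0.3936 = 220.3965 − 181.4496 = 38.9469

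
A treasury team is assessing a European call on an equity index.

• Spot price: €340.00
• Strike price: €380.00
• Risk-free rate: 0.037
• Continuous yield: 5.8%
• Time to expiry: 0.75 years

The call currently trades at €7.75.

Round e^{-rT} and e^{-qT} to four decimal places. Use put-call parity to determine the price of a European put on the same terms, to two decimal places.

e^(−qT) = e^(−0.058·0.75) = 0.9574;  e^(−rT) = e^(−0.037·0.75) = 0.9726
Put-call parity: C − P = S·e^(−qT) − K·e^(−rT) = 340·0.9574 − 380·0.9726 = 325.5160 − 369.5880 = -44.0720
P = C − (C − P) = 7.75 − (-44.0720) = 51.8220

€51.82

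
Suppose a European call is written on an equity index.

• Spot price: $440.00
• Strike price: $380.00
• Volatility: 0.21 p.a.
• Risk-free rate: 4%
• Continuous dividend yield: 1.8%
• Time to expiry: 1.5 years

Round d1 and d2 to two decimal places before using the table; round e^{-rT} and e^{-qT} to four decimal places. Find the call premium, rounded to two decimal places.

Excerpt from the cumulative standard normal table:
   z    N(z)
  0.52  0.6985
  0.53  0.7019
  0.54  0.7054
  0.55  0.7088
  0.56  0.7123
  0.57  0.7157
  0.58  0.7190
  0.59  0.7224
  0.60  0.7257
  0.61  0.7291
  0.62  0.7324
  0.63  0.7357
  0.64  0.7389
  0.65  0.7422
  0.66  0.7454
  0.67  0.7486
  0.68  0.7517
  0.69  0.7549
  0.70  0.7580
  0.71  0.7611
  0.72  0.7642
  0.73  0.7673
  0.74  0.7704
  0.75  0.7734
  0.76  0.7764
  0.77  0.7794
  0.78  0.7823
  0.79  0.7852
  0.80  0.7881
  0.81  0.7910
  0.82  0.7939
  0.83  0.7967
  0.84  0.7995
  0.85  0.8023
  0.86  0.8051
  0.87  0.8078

T = 1.5;  σ√T = 0.2572
d₁ = [ln(440/380) + (0.04 − 0.018 + 0.21²/2)·1.5] / 0.2572 = [0.1466 + 0.0661] / 0.2572 = 0.8269 ⇒ 0.83
d₂ = d₁ − σ√T = 0.8269 − 0.2572 = 0.5697 ⇒ 0.57
e^(−qT) = e^(−0.018·1.5) = 0.9734;  e^(−rT) = e^(−0.04·1.5) = 0.9418
C = 440·0.9734·N(0.83) − 380·0.9418·N(0.57) = 440·0.9734·0.7967 − 380·0.9418·0.7157 = 341.2234 − 256.1376 = 85.0858

$85.09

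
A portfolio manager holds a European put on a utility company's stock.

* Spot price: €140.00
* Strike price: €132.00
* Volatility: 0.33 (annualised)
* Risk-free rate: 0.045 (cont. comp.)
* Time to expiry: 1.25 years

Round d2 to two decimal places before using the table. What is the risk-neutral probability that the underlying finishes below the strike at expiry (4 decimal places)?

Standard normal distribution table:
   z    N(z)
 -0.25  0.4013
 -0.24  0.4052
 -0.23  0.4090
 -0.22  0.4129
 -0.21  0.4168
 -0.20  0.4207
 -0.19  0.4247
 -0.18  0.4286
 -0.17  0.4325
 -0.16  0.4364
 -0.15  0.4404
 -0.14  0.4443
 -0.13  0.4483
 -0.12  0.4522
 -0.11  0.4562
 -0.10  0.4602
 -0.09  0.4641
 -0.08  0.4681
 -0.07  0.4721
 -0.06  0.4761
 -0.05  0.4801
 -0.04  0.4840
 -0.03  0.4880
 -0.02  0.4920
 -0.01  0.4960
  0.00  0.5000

σ√T = 0.33·√1.25 = 0.3690
d₁ = [ln(140/132) + (0.045 + 0.33²/2)·1.25] / 0.3690 = [0.0588 + 0.1243] / 0.3690 = 0.4964 ⇒ 0.50
d₂ = d₁ − σ√T = 0.4964 − 0.3690 = 0.1275 ⇒ 0.13
Pr(exercise) under Q = N(−d₂) = N(-0.13) = 0.4483

0.4483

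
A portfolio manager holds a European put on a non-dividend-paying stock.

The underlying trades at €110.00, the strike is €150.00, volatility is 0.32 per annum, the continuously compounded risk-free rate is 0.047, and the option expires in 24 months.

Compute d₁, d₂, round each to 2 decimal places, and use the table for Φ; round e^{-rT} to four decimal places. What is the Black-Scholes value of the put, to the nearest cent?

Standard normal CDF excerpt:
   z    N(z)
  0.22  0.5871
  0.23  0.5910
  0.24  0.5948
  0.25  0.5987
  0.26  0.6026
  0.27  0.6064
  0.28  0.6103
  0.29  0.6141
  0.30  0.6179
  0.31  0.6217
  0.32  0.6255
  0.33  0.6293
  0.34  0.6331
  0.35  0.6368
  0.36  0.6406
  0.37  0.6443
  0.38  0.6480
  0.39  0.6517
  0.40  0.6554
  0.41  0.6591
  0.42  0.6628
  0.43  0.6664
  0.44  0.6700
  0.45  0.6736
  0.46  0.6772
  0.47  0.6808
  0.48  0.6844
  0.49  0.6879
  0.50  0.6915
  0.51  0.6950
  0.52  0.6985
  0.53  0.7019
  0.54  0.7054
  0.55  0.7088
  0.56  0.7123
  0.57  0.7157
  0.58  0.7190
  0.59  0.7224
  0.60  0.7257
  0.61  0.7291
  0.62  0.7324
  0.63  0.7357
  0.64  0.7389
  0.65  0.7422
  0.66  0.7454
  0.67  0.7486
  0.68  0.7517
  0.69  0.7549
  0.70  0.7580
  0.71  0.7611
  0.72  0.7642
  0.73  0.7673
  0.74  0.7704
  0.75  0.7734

σ√T = 0.32 × 1.4142 = 0.4525
d₁ = [ln(110/150) + (0.047 + 0.32²/2)·2] / 0.4525 = [-0.3102 + 0.1964] / 0.4525 = -0.2514 → -0.25
d₂ = d₁ − σ√T = -0.2514 − 0.4525 = -0.7039 → -0.70
exp(−rT) = exp(−0.047·2) = 0.9103
N(−d₂) = N(0.70) = 0.7580;  N(−d₁) = N(0.25) = 0.5987
P = 150·0.9103·0.7580 − 110·0.5987 = 103.5011 − 65.8570 = 37.6441

€37.64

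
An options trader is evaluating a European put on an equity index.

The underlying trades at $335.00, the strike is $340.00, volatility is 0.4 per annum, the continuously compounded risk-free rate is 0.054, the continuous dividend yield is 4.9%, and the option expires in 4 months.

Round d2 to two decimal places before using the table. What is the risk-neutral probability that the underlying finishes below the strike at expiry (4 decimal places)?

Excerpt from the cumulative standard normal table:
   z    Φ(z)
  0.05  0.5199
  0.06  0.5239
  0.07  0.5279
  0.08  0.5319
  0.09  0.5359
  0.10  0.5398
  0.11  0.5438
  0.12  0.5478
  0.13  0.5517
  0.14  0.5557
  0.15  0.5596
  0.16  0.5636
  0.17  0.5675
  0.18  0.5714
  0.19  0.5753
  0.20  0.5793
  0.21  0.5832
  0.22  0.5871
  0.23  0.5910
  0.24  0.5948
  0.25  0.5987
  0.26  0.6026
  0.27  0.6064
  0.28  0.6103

σ√T = 0.4 × 0.5774 = 0.2309
ln(S/K) + (r − q + σ²/2)T = ln(335/340) + (0.054 − 0.049 + 0.4²/2)·0.3333 = -0.0148 + 0.0283 = 0.0135
d₁ = 0.0135 / 0.2309 = 0.0585 which rounds to 0.06
d₂ = d₁ − σ√T = 0.0585 − 0.2309 = -0.1724 which rounds to -0.17
Pr(exercise) under Q = N(−d₂) = N(0.17) = 0.5675

0.5675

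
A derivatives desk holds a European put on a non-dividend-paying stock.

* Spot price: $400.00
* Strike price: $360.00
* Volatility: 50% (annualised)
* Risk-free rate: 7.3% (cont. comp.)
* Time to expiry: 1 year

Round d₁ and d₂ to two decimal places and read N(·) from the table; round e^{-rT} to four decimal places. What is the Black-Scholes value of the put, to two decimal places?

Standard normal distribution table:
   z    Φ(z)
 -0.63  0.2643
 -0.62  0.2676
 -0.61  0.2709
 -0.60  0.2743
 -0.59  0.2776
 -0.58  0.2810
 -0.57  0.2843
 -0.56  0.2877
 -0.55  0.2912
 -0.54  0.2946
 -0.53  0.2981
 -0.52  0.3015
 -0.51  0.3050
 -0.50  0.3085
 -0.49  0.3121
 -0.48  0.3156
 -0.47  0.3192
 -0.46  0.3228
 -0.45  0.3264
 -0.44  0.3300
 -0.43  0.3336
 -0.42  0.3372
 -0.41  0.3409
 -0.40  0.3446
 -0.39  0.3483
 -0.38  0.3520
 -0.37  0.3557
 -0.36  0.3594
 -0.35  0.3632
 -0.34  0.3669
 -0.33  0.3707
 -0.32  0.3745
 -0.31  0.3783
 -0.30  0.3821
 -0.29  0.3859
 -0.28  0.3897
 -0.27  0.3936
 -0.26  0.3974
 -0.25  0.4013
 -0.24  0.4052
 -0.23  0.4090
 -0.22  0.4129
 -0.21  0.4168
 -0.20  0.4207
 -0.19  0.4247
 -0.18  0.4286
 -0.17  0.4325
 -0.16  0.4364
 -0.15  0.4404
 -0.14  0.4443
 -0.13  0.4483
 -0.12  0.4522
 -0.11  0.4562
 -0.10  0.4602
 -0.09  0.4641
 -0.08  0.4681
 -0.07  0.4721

$44.31

σ√T = 0.5·√1 = 0.5000
ln(S/K) + (r + σ²/2)T = ln(400/360) + (0.073 + 0.5²/2)·1 = 0.1054 + 0.1980 = 0.3034
d₁ = 0.3034 / 0.5000 = 0.6067 which rounds to 0.61
d₂ = d₁ − σ√T = 0.6067 − 0.5000 = 0.1067 which rounds to 0.11
exp(−rT) = exp(−0.073·1) = 0.9296
N(−d₂) = N(-0.11) = 0.4562;  N(−d₁) = N(-0.61) = 0.2709
P = 360·0.9296·0.4562 − 400·0.2709 = 152.6701 − 108.3600 = 44.3101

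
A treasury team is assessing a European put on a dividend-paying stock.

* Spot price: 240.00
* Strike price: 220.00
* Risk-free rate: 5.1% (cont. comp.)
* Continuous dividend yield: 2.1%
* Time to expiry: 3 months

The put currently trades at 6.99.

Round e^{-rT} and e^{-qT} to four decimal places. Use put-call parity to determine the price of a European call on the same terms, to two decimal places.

28.54

e^(−qT) = e^(−0.021·0.25) = 0.9948;  e^(−rT) = e^(−0.051·0.25) = 0.9873
Put-call parity: C − P = S·e^(−qT) − K·e^(−rT) = 240·0.9948 − 220·0.9873 = 238.7520 − 217.2060 = 21.5460
C = P + (C − P) = 6.99 + (21.5460) = 28.5360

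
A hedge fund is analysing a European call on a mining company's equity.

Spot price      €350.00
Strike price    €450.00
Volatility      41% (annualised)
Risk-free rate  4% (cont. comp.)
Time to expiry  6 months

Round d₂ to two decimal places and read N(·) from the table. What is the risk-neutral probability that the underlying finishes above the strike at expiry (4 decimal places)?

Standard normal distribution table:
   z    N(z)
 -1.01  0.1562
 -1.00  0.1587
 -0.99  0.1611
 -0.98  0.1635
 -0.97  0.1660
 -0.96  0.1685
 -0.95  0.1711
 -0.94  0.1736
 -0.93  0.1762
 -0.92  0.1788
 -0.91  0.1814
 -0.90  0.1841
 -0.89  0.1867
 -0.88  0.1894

T = 0.5;  σ√T = 0.2899
d₁ = [ln(350/450) + (0.04 + ½·0.41²)·0.5] / (σ√T) = (-0.2513 + 0.0620) / 0.2899 = -0.6529 which rounds to -0.65
d₂ = -0.6529 − 0.2899 = -0.9428 which rounds to -0.94
Risk-neutral Pr[S_T > K] = N(d₂) = N(-0.94) = 0.1736

0.1736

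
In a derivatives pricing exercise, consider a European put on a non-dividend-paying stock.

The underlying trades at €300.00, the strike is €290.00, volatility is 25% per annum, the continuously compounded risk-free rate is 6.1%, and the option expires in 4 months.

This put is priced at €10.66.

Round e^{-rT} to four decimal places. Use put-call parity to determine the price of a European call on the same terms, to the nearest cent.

€26.49

exp(−rT) = exp(−0.061·0.3333) = 0.9799
Put-call parity: C − P = S − K·e^(−rT) = 300 − 290·0.9799 = 300 − 284.1710 = 15.8290
C = P + (C − P) = 10.66 + (15.8290) = 26.4890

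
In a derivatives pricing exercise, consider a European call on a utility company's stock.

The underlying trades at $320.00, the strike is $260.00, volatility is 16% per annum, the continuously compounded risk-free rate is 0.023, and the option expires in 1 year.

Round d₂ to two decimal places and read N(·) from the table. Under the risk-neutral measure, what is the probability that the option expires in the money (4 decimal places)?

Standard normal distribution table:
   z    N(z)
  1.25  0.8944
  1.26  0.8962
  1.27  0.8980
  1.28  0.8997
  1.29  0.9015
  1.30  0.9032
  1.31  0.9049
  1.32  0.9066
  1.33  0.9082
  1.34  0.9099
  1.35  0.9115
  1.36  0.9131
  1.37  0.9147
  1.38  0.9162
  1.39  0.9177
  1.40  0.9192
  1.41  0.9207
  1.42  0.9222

σ√T = 0.16·√1 = 0.1600
d₁ = [ln(320/260) + (0.023 + 0.16²/2)·1] / 0.1600 = [0.2076 + 0.0358] / 0.1600 = 1.5215 which rounds to 1.52
d₂ = d₁ − σ√T = 1.5215 − 0.1600 = 1.3615 which rounds to 1.36
Risk-neutral Pr[S_T > K] = N(d₂) = N(1.36) = 0.9131

0.9131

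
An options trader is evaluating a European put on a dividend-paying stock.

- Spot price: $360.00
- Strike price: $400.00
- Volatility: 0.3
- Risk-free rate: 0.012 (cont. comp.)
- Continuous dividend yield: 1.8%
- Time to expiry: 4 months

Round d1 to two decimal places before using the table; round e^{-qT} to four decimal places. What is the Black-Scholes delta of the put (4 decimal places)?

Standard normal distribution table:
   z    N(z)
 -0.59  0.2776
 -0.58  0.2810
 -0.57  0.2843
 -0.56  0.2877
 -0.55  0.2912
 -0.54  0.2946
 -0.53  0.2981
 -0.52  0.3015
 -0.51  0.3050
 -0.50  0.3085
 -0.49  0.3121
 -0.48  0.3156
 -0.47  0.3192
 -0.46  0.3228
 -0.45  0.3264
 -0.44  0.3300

-0.6977

T = 0.3333;  σ√T = 0.1732
d₁ = [ln(360/400) + (0.012 − 0.018 + ½·0.3²)·0.3333] / (σ√T) = (-0.1054 + 0.0130) / 0.1732 = -0.5332 → -0.53
N(d₁) = N(-0.53) = 0.2981
Δ_put = e^(−qT)·(N(d₁) − 1) = 0.9940·(0.2981 − 1) = -0.6977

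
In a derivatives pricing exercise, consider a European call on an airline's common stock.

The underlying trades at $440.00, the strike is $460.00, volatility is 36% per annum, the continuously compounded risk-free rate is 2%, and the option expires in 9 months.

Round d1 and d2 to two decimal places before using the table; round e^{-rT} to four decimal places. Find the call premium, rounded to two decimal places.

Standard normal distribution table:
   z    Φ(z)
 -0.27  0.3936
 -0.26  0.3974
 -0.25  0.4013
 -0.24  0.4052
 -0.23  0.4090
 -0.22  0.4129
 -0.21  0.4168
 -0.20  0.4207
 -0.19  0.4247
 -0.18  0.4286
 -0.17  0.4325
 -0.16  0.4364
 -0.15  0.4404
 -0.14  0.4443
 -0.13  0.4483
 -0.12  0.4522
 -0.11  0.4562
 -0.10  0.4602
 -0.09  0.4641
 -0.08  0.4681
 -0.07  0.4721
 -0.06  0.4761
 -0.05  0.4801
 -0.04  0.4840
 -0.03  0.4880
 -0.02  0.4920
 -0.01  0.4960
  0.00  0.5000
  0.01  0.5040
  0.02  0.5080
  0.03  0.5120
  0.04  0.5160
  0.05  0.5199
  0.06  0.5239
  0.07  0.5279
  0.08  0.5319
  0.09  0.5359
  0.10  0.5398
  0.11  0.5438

σ√T = 0.36 × 0.8660 = 0.3118
d₁ = [ln(440/460) + (0.02 + 0.36²/2)·0.75] / 0.3118 = [-0.0445 + 0.0636] / 0.3118 = 0.0614 which rounds to 0.06
d₂ = d₁ − σ√T = 0.0614 − 0.3118 = -0.2504 which rounds to -0.25
exp(−rT) = exp(−0.02·0.75) = 0.9851
N(d₁) = N(0.06) = 0.5239;  N(d₂) = N(-0.25) = 0.4013
C = 440·0.5239 − 460·0.9851·0.4013 = 230.5160 − 181.8475 = 48.6685

$48.67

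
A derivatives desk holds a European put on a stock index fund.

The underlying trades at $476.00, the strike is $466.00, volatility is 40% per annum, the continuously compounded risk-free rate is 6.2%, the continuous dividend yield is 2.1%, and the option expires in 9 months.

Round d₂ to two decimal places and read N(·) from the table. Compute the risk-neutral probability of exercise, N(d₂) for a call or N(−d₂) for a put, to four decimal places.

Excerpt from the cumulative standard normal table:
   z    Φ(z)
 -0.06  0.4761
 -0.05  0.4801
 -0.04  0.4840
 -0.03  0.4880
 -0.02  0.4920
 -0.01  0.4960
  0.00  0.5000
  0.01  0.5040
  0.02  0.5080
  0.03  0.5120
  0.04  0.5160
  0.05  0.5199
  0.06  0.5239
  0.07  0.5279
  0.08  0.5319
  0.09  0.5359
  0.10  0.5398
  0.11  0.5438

T = 0.75;  σ√T = 0.3464
d₁ = [ln(476/466) + (0.062 − 0.021 + 0.4²/2)·0.75] / 0.3464 = [0.0212 + 0.0908] / 0.3464 = 0.3233 ≈ 0.32
d₂ = d₁ − σ√T = 0.3233 − 0.3464 = -0.0231 ≈ -0.02
Pr(exercise) under Q = N(−d₂) = N(0.02) = 0.5080

0.5080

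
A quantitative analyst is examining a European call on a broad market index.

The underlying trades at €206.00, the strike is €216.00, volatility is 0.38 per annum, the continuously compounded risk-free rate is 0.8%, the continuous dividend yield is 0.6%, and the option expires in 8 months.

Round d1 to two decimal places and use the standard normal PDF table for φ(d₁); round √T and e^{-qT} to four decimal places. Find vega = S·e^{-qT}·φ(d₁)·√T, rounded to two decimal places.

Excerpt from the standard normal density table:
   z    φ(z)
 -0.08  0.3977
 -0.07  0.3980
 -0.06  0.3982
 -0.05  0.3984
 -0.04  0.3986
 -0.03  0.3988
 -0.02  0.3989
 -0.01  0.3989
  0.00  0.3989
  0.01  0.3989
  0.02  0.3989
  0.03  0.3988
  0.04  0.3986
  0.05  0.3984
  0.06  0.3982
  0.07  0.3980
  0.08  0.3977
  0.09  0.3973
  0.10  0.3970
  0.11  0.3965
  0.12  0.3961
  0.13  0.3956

66.83

σ√T = 0.38·√0.6667 = 0.3103
d₁ = [ln(206/216) + (0.008 − 0.006 + 0.38²/2)·0.6667] / 0.3103 = [-0.0474 + 0.0495] / 0.3103 = 0.0067 ⇒ 0.01
√T = √0.6667 = 0.8165
φ(d₁) = φ(0.01) = 0.3989
e^(−qT) = e^(−0.006·0.6667) = 0.9960
vega = S·e^(−qT)·φ(d₁)·√T = 206·0.9960·0.3989·0.8165 = 66.8262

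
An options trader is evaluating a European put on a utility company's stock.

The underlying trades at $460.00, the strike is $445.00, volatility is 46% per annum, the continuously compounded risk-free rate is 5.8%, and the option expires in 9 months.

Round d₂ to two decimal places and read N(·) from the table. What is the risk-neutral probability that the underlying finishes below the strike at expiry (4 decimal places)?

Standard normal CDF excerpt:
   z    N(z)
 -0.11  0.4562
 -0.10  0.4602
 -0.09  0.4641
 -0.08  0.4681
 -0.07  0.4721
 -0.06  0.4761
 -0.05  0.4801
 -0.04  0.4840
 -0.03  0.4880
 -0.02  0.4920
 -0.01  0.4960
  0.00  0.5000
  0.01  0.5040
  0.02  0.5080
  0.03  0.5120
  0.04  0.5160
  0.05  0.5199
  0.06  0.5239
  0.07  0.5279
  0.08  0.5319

σ√T = 0.46 × 0.8660 = 0.3984
d₁ = [ln(460/445) + (0.058 + 0.46²/2)·0.75] / 0.3984 = [0.0332 + 0.1229] / 0.3984 = 0.3916 which rounds to 0.39
d₂ = d₁ − σ√T = 0.3916 − 0.3984 = -0.0068 which rounds to -0.01
Pr(exercise) under Q = N(−d₂) = N(0.01) = 0.5040

0.5040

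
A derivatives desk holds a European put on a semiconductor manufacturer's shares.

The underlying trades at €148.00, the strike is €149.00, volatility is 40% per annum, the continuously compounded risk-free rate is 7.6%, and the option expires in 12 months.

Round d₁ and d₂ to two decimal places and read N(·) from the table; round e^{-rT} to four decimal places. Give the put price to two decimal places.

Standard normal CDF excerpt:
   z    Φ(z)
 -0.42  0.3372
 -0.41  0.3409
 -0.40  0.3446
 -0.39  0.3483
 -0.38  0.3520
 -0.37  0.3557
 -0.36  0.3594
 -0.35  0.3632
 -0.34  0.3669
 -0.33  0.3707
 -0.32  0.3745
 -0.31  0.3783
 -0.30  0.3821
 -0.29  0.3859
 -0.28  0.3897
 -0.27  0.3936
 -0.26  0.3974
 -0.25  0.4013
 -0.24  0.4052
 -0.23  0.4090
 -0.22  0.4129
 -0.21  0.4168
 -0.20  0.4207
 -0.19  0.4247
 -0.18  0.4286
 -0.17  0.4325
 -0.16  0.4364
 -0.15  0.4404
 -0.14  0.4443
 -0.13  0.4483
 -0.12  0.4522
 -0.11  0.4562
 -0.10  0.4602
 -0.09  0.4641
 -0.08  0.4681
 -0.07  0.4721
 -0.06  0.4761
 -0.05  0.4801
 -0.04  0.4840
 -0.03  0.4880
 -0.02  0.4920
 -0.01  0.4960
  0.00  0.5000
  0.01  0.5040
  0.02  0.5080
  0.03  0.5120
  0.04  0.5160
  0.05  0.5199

σ√T = 0.4 × 1.0000 = 0.4000
d₁ = [ln(148/149) + (0.076 + 0.4²/2)·1] / 0.4000 = [-0.0067 + 0.1560] / 0.4000 = 0.3732 which rounds to 0.37
d₂ = d₁ − σ√T = 0.3732 − 0.4000 = -0.0268 which rounds to -0.03
e^(−rT) = e^(−0.076·1) = 0.9268
N(−d₂) = N(0.03) = 0.5120;  N(−d₁) = N(-0.37) = 0.3557
P = 149·0.9268·0.5120 − 148·0.3557 = 70.7037 − 52.6436 = 18.0601

€18.06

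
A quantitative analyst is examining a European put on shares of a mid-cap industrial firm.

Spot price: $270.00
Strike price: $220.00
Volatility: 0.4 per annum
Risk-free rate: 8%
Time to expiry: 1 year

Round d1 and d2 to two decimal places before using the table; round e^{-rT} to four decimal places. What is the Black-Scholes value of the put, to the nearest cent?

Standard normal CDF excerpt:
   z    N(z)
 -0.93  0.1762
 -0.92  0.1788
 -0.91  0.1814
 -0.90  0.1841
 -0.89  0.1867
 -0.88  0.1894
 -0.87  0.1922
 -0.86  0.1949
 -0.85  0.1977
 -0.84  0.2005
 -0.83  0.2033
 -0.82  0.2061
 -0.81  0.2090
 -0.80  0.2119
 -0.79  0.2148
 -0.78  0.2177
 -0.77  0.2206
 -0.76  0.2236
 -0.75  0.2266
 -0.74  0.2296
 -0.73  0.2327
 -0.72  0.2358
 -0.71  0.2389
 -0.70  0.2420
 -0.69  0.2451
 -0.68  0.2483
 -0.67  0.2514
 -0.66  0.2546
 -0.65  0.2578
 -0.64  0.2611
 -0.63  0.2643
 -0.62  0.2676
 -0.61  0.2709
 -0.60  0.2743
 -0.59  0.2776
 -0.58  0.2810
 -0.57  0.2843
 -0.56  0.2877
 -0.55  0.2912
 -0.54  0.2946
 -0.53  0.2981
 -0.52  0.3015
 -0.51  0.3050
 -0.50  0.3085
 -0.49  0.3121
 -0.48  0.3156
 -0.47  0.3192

$12.96

σ√T = 0.4·√1 = 0.4000
d₁ = [ln(270/220) + (0.08 + 0.4²/2)·1] / 0.4000 = [0.2048 + 0.1600] / 0.4000 = 0.9120 ≈ 0.91
d₂ = d₁ − σ√T = 0.9120 − 0.4000 = 0.5120 ≈ 0.51
e^(−rT) = e^(−0.08·1) = 0.9231
P = 220·0.9231·N(-0.51) − 270·N(-0.91) = 220·0.9231·0.3050 − 270·0.1814 = 61.9400 − 48.9780 = 12.9620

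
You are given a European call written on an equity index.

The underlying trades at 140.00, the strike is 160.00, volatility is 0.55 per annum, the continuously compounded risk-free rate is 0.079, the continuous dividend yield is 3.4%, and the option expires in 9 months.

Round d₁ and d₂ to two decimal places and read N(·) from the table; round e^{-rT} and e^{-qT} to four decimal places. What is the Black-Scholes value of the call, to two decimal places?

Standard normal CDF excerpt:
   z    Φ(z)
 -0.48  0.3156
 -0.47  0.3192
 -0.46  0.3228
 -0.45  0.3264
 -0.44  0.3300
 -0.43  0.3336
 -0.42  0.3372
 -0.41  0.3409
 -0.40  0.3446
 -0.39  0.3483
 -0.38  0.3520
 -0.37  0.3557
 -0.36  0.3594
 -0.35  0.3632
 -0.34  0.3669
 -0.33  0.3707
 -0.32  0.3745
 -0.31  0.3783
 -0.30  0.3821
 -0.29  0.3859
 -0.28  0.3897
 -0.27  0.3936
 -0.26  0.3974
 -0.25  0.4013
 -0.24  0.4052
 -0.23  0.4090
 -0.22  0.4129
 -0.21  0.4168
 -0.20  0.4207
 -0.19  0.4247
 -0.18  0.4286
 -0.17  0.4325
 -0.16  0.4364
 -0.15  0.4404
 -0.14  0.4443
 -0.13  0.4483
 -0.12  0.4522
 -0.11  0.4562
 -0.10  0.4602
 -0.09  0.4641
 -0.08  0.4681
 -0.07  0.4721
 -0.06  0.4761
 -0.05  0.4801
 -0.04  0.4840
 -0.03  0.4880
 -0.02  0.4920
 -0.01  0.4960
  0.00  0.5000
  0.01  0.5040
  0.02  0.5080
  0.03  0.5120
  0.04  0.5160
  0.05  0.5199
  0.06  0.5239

σ√T = 0.55·√0.75 = 0.4763
d₁ = [ln(140/160) + (0.079 − 0.034 + 0.55²/2)·0.75] / 0.4763 = [-0.1335 + 0.1472] / 0.4763 = 0.0287 ≈ 0.03
d₂ = d₁ − σ√T = 0.0287 − 0.4763 = -0.4476 ≈ -0.45
e^(−qT) = e^(−0.034·0.75) = 0.9748;  e^(−rT) = e^(−0.079·0.75) = 0.9425
N(d₁) = N(0.03) = 0.5120;  N(d₂) = N(-0.45) = 0.3264
C = 140·0.9748·0.5120 − 160·0.9425·0.3264 = 69.8737 − 49.2211 = 20.6525

20.65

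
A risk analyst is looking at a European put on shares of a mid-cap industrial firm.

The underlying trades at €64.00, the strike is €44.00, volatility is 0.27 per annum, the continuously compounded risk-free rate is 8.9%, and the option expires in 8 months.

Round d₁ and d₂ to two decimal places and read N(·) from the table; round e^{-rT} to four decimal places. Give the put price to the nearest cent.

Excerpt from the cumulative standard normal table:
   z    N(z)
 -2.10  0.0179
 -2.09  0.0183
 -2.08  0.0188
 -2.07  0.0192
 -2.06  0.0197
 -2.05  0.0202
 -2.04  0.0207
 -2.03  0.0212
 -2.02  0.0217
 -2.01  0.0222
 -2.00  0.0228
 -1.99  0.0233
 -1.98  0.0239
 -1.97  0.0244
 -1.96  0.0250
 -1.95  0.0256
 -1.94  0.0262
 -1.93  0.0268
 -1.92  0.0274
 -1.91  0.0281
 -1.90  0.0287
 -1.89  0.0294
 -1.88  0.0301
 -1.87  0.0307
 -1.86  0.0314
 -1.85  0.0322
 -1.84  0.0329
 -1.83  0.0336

σ√T = 0.27 × 0.8165 = 0.2205
d₁ = [ln(64/44) + (0.089 + 0.27²/2)·0.6667] / 0.2205 = [0.3747 + 0.0836] / 0.2205 = 2.0790 which rounds to 2.08
d₂ = d₁ − σ√T = 2.0790 − 0.2205 = 1.8586 which rounds to 1.86
e^(−rT) = e^(−0.089·0.6667) = 0.9424
P = 44·0.9424·N(-1.86) − 64·N(-2.08) = 44·0.9424·0.0314 − 64·0.0188 = 1.3020 − 1.2032 = 0.0988

€0.10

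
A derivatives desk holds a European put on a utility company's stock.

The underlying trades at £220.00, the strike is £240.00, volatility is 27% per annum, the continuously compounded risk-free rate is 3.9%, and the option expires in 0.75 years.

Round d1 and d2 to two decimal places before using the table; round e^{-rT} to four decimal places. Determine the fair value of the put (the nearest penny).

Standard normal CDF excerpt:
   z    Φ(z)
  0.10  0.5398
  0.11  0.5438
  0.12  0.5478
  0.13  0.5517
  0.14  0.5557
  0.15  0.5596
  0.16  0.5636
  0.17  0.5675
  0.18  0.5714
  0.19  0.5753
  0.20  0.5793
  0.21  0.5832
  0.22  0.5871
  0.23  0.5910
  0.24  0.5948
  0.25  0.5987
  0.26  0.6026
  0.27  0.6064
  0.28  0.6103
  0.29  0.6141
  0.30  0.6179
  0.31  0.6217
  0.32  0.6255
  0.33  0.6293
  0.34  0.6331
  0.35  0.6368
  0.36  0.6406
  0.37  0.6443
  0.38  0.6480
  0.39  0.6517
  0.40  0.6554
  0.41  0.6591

£27.94

T = 0.75;  σ√T = 0.2338
ln(S/K) + (r + σ²/2)T = ln(220/240) + (0.039 + 0.27²/2)·0.75 = -0.0870 + 0.0566 = -0.0304
d₁ = -0.0304 / 0.2338 = -0.1301 which rounds to -0.13
d₂ = d₁ − σ√T = -0.1301 − 0.2338 = -0.3639 which rounds to -0.36
e^(−rT) = e^(−0.039·0.75) = 0.9712
P = 240·0.9712·N(0.36) − 220·N(0.13) = 240·0.9712·0.6406 − 220·0.5517 = 149.3162 − 121.3740 = 27.9422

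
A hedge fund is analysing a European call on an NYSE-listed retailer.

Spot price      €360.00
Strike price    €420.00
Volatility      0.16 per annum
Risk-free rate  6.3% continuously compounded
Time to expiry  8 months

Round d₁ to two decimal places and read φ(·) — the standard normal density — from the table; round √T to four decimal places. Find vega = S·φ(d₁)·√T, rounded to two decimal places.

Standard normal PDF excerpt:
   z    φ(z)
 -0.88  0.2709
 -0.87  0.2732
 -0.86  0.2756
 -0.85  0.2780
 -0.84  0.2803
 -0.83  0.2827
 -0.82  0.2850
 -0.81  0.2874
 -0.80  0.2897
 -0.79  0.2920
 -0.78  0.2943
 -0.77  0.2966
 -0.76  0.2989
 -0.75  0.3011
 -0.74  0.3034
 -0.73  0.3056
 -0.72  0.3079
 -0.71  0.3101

85.83

T = 0.6667;  σ√T = 0.1306
d₁ = [ln(360/420) + (0.063 + 0.16²/2)·0.6667] / 0.1306 = [-0.1542 + 0.0505] / 0.1306 = -0.7932 which rounds to -0.79
√T = √0.6667 = 0.8165
φ(d₁) = φ(-0.79) = 0.2920
vega = S·φ(d₁)·√T = 360·0.2920·0.8165 = 85.8305
(The put has the same vega.)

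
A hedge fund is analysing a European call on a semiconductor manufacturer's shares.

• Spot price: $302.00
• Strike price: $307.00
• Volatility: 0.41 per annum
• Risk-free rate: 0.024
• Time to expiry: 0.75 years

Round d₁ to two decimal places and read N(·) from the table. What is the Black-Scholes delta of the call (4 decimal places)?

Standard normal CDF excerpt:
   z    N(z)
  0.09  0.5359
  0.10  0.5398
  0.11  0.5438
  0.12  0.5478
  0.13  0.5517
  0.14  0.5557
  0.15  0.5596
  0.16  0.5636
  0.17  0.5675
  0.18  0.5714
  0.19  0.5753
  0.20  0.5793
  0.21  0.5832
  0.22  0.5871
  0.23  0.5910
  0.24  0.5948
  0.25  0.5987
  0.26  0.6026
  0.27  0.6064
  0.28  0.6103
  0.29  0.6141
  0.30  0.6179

0.5714

σ√T = 0.41·√0.75 = 0.3551
ln(S/K) + (r + σ²/2)T = ln(302/307) + (0.024 + 0.41²/2)·0.75 = -0.0164 + 0.0810 = 0.0646
d₁ = 0.0646 / 0.3551 = 0.1820 → 0.18
N(d₁) = N(0.18) = 0.5714
Δ_call = N(d₁) = 0.5714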